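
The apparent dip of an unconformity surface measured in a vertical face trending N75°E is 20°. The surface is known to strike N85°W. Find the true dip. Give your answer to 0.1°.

46.8°

The section is 20° from the strike.
tan(true dip) = tan 20° / sin 20° = 1.0642
δ = arctan(1.0642) = 46.78°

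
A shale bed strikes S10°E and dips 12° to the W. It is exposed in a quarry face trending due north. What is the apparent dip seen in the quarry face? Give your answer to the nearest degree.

The section lies 10° from the strike.
tan(apparent dip) = tan 12° · sin 10° = 0.0369
α = arctan(0.0369) = 2.11°

2°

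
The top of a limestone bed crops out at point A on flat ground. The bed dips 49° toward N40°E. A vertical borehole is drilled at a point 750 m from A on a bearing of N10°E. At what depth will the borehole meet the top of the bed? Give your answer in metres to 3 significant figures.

The hole lies 30° from the dip direction, so the down-dip offset is 750 × cos 30° = 649.52 m.
Depth = down-dip offset × tan(dip) = 649.52 × tan 49° = 649.52 × 1.1504
Depth = 747.19 m

747 m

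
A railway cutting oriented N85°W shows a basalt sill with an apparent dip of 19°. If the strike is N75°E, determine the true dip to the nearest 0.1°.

45.2°

The section is 20° from the strike.
tan(true dip) = tan 19° / sin 20° = 1.0067
δ = arctan(1.0067) = 45.19°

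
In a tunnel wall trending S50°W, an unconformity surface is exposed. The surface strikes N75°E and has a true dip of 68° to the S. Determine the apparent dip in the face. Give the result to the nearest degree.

46°

The strike is N75°E and the section trends S50°W; the acute angle between them is β = 25°.
tan α = tan 68° × sin 25° = 2.4751 × 0.4226 = 1.0460
α = arctan(1.0460) = 46.29°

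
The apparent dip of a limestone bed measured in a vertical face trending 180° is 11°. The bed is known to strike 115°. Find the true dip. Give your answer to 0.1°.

12.1°

The section is 65° from the strike.
tan δ = tan α / sin β = tan 11° / sin 65° = 0.1944 / 0.9063 = 0.2145
δ = arctan(0.2145) = 12.11°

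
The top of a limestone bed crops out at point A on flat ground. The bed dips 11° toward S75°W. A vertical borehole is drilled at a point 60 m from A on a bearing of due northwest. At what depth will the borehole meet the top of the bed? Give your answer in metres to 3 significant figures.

5.83 m

The hole lies 60° from the dip direction, so the down-dip offset is 60 × cos 60° = 30.00 m.
Depth = down-dip offset × tan(dip) = 30.00 × tan 11° = 30.00 × 0.1944
Depth = 5.83 m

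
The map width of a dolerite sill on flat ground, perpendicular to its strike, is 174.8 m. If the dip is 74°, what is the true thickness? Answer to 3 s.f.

True thickness t = w · sin(dip) = 174.8 × sin 74°
t = 174.8 × 0.9613 = 168.029 m

168 m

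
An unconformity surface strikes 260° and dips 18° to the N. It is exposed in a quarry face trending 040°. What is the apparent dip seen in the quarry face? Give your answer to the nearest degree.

12°

Angle between strike (260°) and section (040°): β = 40°.
tan(apparent dip) = tan 18° · sin 40° = 0.2089
α = arctan(0.2089) = 11.80°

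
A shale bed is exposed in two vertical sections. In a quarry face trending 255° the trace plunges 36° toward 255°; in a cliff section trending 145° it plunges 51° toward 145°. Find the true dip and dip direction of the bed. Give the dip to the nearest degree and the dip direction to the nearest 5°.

true dip 60°, dip direction 190°

Represent each trace as a vector plunging at its apparent dip toward its trend (east-north-up frame): v₁ = (-0.781, -0.209, -0.588), v₂ = (0.361, -0.516, -0.777).
The plane normal is n = v₁ × v₂ ∝ (-0.140, -0.819, 0.478).
Dip δ = arctan(|n_h|/n_z) = arctan(0.831/0.478) = 60.1°.
Dip direction = atan2(-0.140, -0.819) = 190° (azimuth of n's horizontal projection).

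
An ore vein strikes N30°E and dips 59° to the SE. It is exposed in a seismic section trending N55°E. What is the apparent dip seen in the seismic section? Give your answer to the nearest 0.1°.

35.1°

The section lies 25° from the strike.
tan(apparent dip) = tan 59° · sin 25° = 0.7034
α = arctan(0.7034) = 35.12°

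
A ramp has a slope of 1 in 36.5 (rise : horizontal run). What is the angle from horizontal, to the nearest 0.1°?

1.6°

tan θ = 1/36.5 = 0.0274
θ = arctan(0.0274) = 1.57°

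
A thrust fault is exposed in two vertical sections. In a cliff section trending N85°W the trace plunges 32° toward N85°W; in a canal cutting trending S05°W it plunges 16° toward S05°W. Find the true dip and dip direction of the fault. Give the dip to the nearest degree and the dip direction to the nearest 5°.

Represent each trace as a vector plunging at its apparent dip toward its trend (east-north-up frame): v₁ = (-0.845, 0.074, -0.530), v₂ = (-0.084, -0.958, -0.276).
The plane normal is n = v₁ × v₂ ∝ (-0.528, -0.188, 0.815).
Dip δ = arctan(|n_h|/n_z) = arctan(0.560/0.815) = 34.5°.
The horizontal component of n points toward azimuth atan2(n_x, n_y) = 250°, the dip direction.

true dip 35°, dip direction 250°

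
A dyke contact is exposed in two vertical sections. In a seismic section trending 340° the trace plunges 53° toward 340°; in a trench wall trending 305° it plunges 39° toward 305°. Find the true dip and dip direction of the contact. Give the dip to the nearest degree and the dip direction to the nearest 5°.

Represent each trace as a vector plunging at its apparent dip toward its trend (east-north-up frame): v₁ = (-0.206, 0.566, -0.799), v₂ = (-0.637, 0.446, -0.629).
Cross product v₁ × v₂ gives the pole to the plane: n ∝ (0.000, 0.379, 0.268).
True dip = arccos(n_z / |n|) = arccos(0.5779) = 54.7°.
The horizontal component of n points toward azimuth atan2(n_x, n_y) = 0°, the dip direction.

true dip 55°, dip direction 000°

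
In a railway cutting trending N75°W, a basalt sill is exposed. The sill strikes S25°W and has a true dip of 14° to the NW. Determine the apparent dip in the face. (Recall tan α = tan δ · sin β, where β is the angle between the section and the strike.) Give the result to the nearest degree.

14°

The strike is S25°W and the section trends N75°W; the acute angle between them is β = 80°.
tan(apparent dip) = tan 14° · sin 80° = 0.2455
α = arctan(0.2455) = 13.80°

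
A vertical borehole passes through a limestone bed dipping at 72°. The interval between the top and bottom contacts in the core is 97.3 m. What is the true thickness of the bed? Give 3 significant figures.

True thickness t = h · cos(dip) = 97.3 × cos 72°
t = 97.3 × 0.3090 = 30.067 m

30.1 m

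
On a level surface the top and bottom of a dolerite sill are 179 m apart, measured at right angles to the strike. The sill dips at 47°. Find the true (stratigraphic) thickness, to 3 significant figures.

True thickness t = w · sin(dip) = 179 × sin 47°
t = 179 × 0.7314 = 130.912 m

131 m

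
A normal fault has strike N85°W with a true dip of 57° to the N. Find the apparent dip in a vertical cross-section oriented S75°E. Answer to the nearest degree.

15°

The section lies 10° from the strike.
tan α = tan 57° × sin 10° = 1.5399 × 0.1736 = 0.2674
apparent dip = arctan 0.2674 = 14.97°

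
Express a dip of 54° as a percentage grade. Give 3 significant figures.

138%

grade % = 100 × tan 54° = 100 × 1.3764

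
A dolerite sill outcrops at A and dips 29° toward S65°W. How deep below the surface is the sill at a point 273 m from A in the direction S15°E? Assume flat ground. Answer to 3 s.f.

The hole lies 80° from the dip direction, so the down-dip offset is 273 × cos 80° = 47.41 m.
Depth = down-dip offset × tan(dip) = 47.41 × tan 29° = 47.41 × 0.5543
Depth = 26.28 m

26.3 m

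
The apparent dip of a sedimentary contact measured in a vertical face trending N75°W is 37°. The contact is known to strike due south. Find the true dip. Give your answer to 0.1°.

38.0°

The section is 75° from the strike.
tan δ = tan α / sin β = tan 37° / sin 75° = 0.7536 / 0.9659 = 0.7801
δ = arctan(0.7801) = 37.96°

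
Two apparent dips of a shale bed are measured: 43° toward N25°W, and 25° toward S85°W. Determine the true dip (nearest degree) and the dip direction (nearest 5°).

true dip 43°, dip direction 325°

The two traces are lines in the plane: v₁ = (sin 335°·cos 43°, cos 335°·cos 43°, −sin 43°), v₂ = (sin 265°·cos 25°, cos 265°·cos 25°, −sin 25°).
Cross product v₁ × v₂ gives the pole to the plane: n ∝ (-0.334, 0.485, 0.623).
tan δ = √(n_x²+n_y²)/n_z = 0.589/0.623, so δ = 43.4°.
Dip direction = atan2(-0.334, 0.485) = 325° (azimuth of n's horizontal projection).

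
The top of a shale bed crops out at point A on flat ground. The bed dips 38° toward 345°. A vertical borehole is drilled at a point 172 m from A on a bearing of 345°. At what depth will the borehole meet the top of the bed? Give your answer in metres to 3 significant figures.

The hole is directly down-dip from the outcrop, so the down-dip offset is 172 m.
Depth = down-dip offset × tan(dip) = 172.00 × tan 38° = 172.00 × 0.7813
Depth = 134.38 m

134 m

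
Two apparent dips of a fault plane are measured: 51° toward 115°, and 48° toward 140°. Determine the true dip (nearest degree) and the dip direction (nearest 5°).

true dip 51°, dip direction 115°

Each apparent-dip line lies in the plane. As unit vectors (x east, y north, z up), v₁ plunges 51°→115° and v₂ plunges 48°→140°.
Cross product v₁ × v₂ gives the pole to the plane: n ∝ (0.201, -0.090, 0.178).
tan δ = √(n_x²+n_y²)/n_z = 0.220/0.178, so δ = 51.0°.
The horizontal component of n points toward azimuth atan2(n_x, n_y) = 114°, the dip direction.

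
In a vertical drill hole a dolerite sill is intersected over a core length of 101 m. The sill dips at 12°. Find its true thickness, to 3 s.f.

True thickness t = h · cos(dip) = 101 × cos 12°
t = 101 × 0.9781 = 98.793 m

98.8 m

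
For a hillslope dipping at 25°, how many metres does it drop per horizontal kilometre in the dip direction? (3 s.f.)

drop per km = 1000 × tan 25° = 1000 × 0.4663

466 m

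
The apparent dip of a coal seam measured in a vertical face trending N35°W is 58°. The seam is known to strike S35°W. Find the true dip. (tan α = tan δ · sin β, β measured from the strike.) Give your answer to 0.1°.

59.6°

The section is 70° from the strike.
tan(true dip) = tan 58° / sin 70° = 1.7030
δ = arctan(1.7030) = 59.58°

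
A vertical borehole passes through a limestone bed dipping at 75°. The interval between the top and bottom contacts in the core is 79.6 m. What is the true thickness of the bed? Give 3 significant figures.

True thickness t = h · cos(dip) = 79.6 × cos 75°
t = 79.6 × 0.2588 = 20.602 m

20.6 m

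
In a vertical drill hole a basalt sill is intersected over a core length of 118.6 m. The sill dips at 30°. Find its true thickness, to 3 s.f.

True thickness t = h · cos(dip) = 118.6 × cos 30°
t = 118.6 × 0.8660 = 102.711 m

103 m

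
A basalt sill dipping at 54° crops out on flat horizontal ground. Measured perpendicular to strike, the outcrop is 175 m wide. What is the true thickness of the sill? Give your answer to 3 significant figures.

142 m

True thickness t = w · sin(dip) = 175 × sin 54°
t = 175 × 0.8090 = 141.578 m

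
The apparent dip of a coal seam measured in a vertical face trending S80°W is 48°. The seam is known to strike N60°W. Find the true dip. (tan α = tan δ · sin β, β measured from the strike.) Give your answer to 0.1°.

59.9°

β = acute angle between strike N60°W and section S80°W = 40°.
tan(true dip) = tan 48° / sin 40° = 1.7278
true dip = arctan 1.7278 = 59.94°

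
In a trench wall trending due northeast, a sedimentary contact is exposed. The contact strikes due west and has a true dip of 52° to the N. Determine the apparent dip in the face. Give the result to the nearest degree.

Angle between strike (due west) and section (due northeast): β = 45°.
tan(apparent dip) = tan 52° · sin 45° = 0.9051
α = arctan(0.9051) = 42.15°

42°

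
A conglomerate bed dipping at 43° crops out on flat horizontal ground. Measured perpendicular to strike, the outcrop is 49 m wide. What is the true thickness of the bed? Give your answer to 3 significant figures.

True thickness t = w · sin(dip) = 49 × sin 43°
t = 49 × 0.6820 = 33.418 m

33.4 m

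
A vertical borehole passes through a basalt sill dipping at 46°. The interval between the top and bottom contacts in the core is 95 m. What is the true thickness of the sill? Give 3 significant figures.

66.0 m

True thickness t = h · cos(dip) = 95 × cos 46°
t = 95 × 0.6947 = 65.993 m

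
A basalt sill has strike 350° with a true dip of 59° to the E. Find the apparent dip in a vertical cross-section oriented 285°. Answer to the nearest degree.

56°

The section lies 65° from the strike.
tan α = tan 59° × sin 65° = 1.6643 × 0.9063 = 1.5083
α = arctan(1.5083) = 56.46°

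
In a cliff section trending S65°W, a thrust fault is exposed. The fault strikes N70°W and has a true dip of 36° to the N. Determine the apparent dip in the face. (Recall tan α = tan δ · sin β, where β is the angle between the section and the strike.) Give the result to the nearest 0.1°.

27.2°

Angle between strike (N70°W) and section (S65°W): β = 45°.
tan α = tan 36° × sin 45° = 0.7265 × 0.7071 = 0.5137
apparent dip = arctan 0.5137 = 27.19°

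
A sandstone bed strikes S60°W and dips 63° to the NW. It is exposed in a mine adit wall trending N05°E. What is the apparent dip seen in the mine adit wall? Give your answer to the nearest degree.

The section lies 55° from the strike.
tan(apparent dip) = tan 63° · sin 55° = 1.6077
α = arctan(1.6077) = 58.12°

58°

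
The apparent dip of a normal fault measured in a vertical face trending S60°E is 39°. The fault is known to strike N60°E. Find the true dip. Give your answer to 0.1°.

43.1°

β = acute angle between strike N60°E and section S60°E = 60°.
tan δ = tan α / sin β = tan 39° / sin 60° = 0.8098 / 0.8660 = 0.9351
δ = arctan(0.9351) = 43.08°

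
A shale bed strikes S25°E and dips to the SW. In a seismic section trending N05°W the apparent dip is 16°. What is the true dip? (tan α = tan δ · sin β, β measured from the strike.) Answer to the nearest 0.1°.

40.0°

β = acute angle between strike S25°E and section N05°W = 20°.
tan δ = tan α / sin β = tan 16° / sin 20° = 0.2867 / 0.3420 = 0.8384
true dip = arctan 0.8384 = 39.98°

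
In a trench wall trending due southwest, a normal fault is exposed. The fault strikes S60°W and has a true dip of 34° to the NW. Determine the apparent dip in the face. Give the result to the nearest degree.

The section lies 15° from the strike.
tan α = tan 34° × sin 15° = 0.6745 × 0.2588 = 0.1746
apparent dip = arctan 0.1746 = 9.90°

10°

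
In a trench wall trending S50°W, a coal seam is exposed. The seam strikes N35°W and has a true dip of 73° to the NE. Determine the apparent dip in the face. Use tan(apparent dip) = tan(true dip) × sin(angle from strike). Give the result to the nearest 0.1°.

72.9°

The section lies 85° from the strike.
tan α = tan 73° × sin 85° = 3.2709 × 0.9962 = 3.2584
apparent dip = arctan 3.2584 = 72.94°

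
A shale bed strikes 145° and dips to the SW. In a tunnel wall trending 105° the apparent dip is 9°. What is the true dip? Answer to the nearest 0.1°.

13.8°

β = acute angle between strike 145° and section 105° = 40°.
tan(true dip) = tan 9° / sin 40° = 0.2464
true dip = arctan 0.2464 = 13.84°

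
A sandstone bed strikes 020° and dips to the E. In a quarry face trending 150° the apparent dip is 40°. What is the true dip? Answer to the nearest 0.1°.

47.6°

The section is 50° from the strike.
tan(true dip) = tan 40° / sin 50° = 1.0954
true dip = arctan 1.0954 = 47.61°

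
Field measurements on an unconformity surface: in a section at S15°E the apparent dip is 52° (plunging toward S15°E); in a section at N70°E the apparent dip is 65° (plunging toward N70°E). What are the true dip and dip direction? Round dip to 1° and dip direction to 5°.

true dip 69°, dip direction 105°

The two traces are lines in the plane: v₁ = (sin 165°·cos 52°, cos 165°·cos 52°, −sin 52°), v₂ = (sin 70°·cos 65°, cos 70°·cos 65°, −sin 65°).
n = v₁ × v₂ = (0.653, -0.169, 0.259) (taken with n_z > 0).
tan δ = √(n_x²+n_y²)/n_z = 0.674/0.259, so δ = 69.0°.
The horizontal component of n points toward azimuth atan2(n_x, n_y) = 104°, the dip direction.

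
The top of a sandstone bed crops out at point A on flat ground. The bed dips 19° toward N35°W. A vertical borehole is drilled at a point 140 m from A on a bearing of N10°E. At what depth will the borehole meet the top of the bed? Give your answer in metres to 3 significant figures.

The hole lies 45° from the dip direction, so the down-dip offset is 140 × cos 45° = 98.99 m.
Depth = down-dip offset × tan(dip) = 98.99 × tan 19° = 98.99 × 0.3443
Depth = 34.09 m

34.1 m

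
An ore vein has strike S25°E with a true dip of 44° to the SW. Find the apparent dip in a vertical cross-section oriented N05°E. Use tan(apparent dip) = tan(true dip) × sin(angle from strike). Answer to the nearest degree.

The section lies 30° from the strike.
tan(apparent dip) = tan 44° · sin 30° = 0.4828
α = arctan(0.4828) = 25.77°

26°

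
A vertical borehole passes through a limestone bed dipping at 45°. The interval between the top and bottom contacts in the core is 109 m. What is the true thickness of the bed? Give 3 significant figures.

True thickness t = h · cos(dip) = 109 × cos 45°
t = 109 × 0.7071 = 77.075 m

77.1 m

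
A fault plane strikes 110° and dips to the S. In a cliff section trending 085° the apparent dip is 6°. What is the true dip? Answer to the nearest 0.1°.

14.0°

The section is 25° from the strike.
tan δ = tan α / sin β = tan 6° / sin 25° = 0.1051 / 0.4226 = 0.2487
δ = arctan(0.2487) = 13.97°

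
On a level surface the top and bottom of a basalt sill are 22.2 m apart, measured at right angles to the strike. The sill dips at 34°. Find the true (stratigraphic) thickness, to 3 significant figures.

True thickness t = w · sin(dip) = 22.2 × sin 34°
t = 22.2 × 0.5592 = 12.414 m

12.4 m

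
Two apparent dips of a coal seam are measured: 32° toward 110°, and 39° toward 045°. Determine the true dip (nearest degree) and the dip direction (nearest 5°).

Represent each trace as a vector plunging at its apparent dip toward its trend (east-north-up frame): v₁ = (0.797, -0.290, -0.530), v₂ = (0.550, 0.550, -0.629).
The plane normal is n = v₁ × v₂ ∝ (0.474, 0.210, 0.597).
Dip δ = arctan(|n_h|/n_z) = arctan(0.518/0.597) = 41.0°.
Dip direction = azimuth of (n_x, n_y) = atan2(0.474, 0.210) = 66°.

true dip 41°, dip direction 065°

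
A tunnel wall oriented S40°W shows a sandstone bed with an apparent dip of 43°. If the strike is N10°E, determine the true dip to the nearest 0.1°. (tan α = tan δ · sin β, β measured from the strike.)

61.8°

β = acute angle between strike N10°E and section S40°W = 30°.
tan δ = tan α / sin β = tan 43° / sin 30° = 0.9325 / 0.5000 = 1.8650
true dip = arctan 1.8650 = 61.80°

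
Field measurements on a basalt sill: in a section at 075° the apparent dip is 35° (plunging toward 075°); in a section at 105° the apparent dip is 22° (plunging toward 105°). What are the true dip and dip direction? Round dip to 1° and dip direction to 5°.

true dip 39°, dip direction 045°

The two traces are lines in the plane: v₁ = (sin 75°·cos 35°, cos 75°·cos 35°, −sin 35°), v₂ = (sin 105°·cos 22°, cos 105°·cos 22°, −sin 22°).
Cross product v₁ × v₂ gives the pole to the plane: n ∝ (0.217, 0.217, 0.380).
Dip δ = arctan(|n_h|/n_z) = arctan(0.307/0.380) = 39.0°.
The horizontal component of n points toward azimuth atan2(n_x, n_y) = 45°, the dip direction.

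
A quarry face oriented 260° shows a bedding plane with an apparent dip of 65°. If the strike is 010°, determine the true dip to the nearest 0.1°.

66.3°

The section is 70° from the strike.
tan(true dip) = tan 65° / sin 70° = 2.2821
δ = arctan(2.2821) = 66.34°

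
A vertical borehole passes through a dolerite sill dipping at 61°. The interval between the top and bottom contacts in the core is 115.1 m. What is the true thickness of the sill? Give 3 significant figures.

True thickness t = h · cos(dip) = 115.1 × cos 61°
t = 115.1 × 0.4848 = 55.802 m

55.8 m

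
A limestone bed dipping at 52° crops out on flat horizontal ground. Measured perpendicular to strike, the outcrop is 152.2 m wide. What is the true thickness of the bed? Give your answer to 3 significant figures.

True thickness t = w · sin(dip) = 152.2 × sin 52°
t = 152.2 × 0.7880 = 119.935 m

120 m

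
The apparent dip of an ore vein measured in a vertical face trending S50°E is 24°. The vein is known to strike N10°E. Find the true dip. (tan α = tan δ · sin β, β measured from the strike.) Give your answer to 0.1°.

The section is 60° from the strike.
tan(true dip) = tan 24° / sin 60° = 0.5141
true dip = arctan 0.5141 = 27.21°

27.2°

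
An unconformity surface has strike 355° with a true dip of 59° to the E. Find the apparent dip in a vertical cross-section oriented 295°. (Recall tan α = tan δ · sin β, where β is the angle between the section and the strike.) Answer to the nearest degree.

The strike is 355° and the section trends 295°; the acute angle between them is β = 60°.
tan α = tan 59° × sin 60° = 1.6643 × 0.8660 = 1.4413
α = arctan(1.4413) = 55.25°

55°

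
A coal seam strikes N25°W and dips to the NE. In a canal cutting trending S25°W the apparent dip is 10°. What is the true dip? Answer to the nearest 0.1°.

13.0°

β = acute angle between strike N25°W and section S25°W = 50°.
tan δ = tan α / sin β = tan 10° / sin 50° = 0.1763 / 0.7660 = 0.2302
δ = arctan(0.2302) = 12.96°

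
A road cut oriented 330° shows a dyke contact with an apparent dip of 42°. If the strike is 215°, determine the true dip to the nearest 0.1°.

β = acute angle between strike 215° and section 330° = 65°.
tan(true dip) = tan 42° / sin 65° = 0.9935
δ = arctan(0.9935) = 44.81°

44.8°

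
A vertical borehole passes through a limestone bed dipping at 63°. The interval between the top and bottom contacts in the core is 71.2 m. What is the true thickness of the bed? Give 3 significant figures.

True thickness t = h · cos(dip) = 71.2 × cos 63°
t = 71.2 × 0.4540 = 32.324 m

32.3 m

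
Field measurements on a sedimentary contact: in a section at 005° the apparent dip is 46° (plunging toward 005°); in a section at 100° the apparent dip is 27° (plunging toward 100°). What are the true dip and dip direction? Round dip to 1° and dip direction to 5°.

true dip 50°, dip direction 035°

The two traces are lines in the plane: v₁ = (sin 5°·cos 46°, cos 5°·cos 46°, −sin 46°), v₂ = (sin 100°·cos 27°, cos 100°·cos 27°, −sin 27°).
Cross product v₁ × v₂ gives the pole to the plane: n ∝ (0.425, 0.604, 0.617).
True dip = arccos(n_z / |n|) = arccos(0.6409) = 50.1°.
Dip direction = atan2(0.425, 0.604) = 35° (azimuth of n's horizontal projection).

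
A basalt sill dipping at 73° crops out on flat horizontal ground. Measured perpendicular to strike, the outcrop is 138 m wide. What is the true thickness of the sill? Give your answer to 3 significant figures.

True thickness t = w · sin(dip) = 138 × sin 73°
t = 138 × 0.9563 = 131.970 m

132 m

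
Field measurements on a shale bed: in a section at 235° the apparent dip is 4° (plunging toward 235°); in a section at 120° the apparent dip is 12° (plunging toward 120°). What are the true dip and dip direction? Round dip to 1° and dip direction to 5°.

true dip 15°, dip direction 160°

The two traces are lines in the plane: v₁ = (sin 235°·cos 4°, cos 235°·cos 4°, −sin 4°), v₂ = (sin 120°·cos 12°, cos 120°·cos 12°, −sin 12°).
n = v₁ × v₂ = (0.085, -0.229, 0.884) (taken with n_z > 0).
Dip δ = arctan(|n_h|/n_z) = arctan(0.244/0.884) = 15.4°.
The horizontal component of n points toward azimuth atan2(n_x, n_y) = 160°, the dip direction.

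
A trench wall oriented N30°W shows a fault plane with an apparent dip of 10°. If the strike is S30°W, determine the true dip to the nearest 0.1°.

11.5°

The section is 60° from the strike.
tan δ = tan α / sin β = tan 10° / sin 60° = 0.1763 / 0.8660 = 0.2036
true dip = arctan 0.2036 = 11.51°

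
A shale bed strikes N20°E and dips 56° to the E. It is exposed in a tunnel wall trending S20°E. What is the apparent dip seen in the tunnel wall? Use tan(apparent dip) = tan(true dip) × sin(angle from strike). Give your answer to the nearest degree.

The strike is N20°E and the section trends S20°E; the acute angle between them is β = 40°.
tan(apparent dip) = tan 56° · sin 40° = 0.9530
apparent dip = arctan 0.9530 = 43.62°

44°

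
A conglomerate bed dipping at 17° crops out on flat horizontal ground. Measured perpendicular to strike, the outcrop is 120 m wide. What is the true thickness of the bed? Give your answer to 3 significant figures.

True thickness t = w · sin(dip) = 120 × sin 17°
t = 120 × 0.2924 = 35.085 m

35.1 m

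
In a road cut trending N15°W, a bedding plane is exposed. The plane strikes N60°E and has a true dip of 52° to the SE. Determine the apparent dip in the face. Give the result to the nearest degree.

51°

Angle between strike (N60°E) and section (N15°W): β = 75°.
tan α = tan 52° × sin 75° = 1.2799 × 0.9659 = 1.2363
α = arctan(1.2363) = 51.03°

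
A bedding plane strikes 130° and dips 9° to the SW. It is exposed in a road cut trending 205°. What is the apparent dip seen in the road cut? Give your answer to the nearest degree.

9°

The strike is 130° and the section trends 205°; the acute angle between them is β = 75°.
tan(apparent dip) = tan 9° · sin 75° = 0.1530
apparent dip = arctan 0.1530 = 8.70°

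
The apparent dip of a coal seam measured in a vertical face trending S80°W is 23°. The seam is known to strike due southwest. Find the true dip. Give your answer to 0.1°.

36.5°

β = acute angle between strike due southwest and section S80°W = 35°.
tan δ = tan α / sin β = tan 23° / sin 35° = 0.4245 / 0.5736 = 0.7400
true dip = arctan 0.7400 = 36.50°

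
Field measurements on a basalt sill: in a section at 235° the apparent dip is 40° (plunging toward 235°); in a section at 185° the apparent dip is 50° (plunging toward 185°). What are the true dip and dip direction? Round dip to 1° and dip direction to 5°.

The two traces are lines in the plane: v₁ = (sin 235°·cos 40°, cos 235°·cos 40°, −sin 40°), v₂ = (sin 185°·cos 50°, cos 185°·cos 50°, −sin 50°).
n = v₁ × v₂ = (-0.075, -0.445, 0.377) (taken with n_z > 0).
tan δ = √(n_x²+n_y²)/n_z = 0.451/0.377, so δ = 50.1°.
The horizontal component of n points toward azimuth atan2(n_x, n_y) = 190°, the dip direction.

true dip 50°, dip direction 190°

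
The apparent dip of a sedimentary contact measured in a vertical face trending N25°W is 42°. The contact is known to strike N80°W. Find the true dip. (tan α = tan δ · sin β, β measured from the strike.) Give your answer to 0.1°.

β = acute angle between strike N80°W and section N25°W = 55°.
tan δ = tan α / sin β = tan 42° / sin 55° = 0.9004 / 0.8192 = 1.0992
true dip = arctan 1.0992 = 47.71°

47.7°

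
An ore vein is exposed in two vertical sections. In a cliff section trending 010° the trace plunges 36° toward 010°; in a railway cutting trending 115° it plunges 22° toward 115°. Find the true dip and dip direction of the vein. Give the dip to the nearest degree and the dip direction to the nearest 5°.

The two traces are lines in the plane: v₁ = (sin 10°·cos 36°, cos 10°·cos 36°, −sin 36°), v₂ = (sin 115°·cos 22°, cos 115°·cos 22°, −sin 22°).
n = v₁ × v₂ = (0.529, 0.441, 0.725) (taken with n_z > 0).
tan δ = √(n_x²+n_y²)/n_z = 0.689/0.725, so δ = 43.5°.
Dip direction = atan2(0.529, 0.441) = 50° (azimuth of n's horizontal projection).

true dip 44°, dip direction 050°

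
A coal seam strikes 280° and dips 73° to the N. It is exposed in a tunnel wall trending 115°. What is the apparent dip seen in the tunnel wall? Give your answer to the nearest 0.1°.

40.2°

Angle between strike (280°) and section (115°): β = 15°.
tan(apparent dip) = tan 73° · sin 15° = 0.8466
apparent dip = arctan 0.8466 = 40.25°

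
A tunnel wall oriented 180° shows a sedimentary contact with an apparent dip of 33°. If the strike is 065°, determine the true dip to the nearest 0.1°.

β = acute angle between strike 065° and section 180° = 65°.
tan δ = tan α / sin β = tan 33° / sin 65° = 0.6494 / 0.9063 = 0.7165
δ = arctan(0.7165) = 35.62°

35.6°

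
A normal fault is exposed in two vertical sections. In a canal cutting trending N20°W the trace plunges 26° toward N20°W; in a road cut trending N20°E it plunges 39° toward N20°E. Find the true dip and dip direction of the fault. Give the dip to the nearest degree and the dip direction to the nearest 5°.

true dip 40°, dip direction 035°

The two traces are lines in the plane: v₁ = (sin 340°·cos 26°, cos 340°·cos 26°, −sin 26°), v₂ = (sin 20°·cos 39°, cos 20°·cos 39°, −sin 39°).
n = v₁ × v₂ = (0.211, 0.310, 0.449) (taken with n_z > 0).
Dip δ = arctan(|n_h|/n_z) = arctan(0.375/0.449) = 39.9°.
Dip direction = azimuth of (n_x, n_y) = atan2(0.211, 0.310) = 34°.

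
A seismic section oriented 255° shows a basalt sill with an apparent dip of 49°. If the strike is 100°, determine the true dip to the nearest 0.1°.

The section is 25° from the strike.
tan(true dip) = tan 49° / sin 25° = 2.7220
δ = arctan(2.7220) = 69.83°

69.8°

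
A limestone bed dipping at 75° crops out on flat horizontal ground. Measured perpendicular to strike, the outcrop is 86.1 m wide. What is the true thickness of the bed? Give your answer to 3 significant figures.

83.2 m

True thickness t = w · sin(dip) = 86.1 × sin 75°
t = 86.1 × 0.9659 = 83.166 m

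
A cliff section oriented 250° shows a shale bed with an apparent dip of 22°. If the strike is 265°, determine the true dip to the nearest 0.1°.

β = acute angle between strike 265° and section 250° = 15°.
tan(true dip) = tan 22° / sin 15° = 1.5610
true dip = arctan 1.5610 = 57.36°

57.4°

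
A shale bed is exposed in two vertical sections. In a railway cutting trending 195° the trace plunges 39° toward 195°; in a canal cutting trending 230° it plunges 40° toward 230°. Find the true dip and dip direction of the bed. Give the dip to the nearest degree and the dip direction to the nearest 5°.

Each apparent-dip line lies in the plane. As unit vectors (x east, y north, z up), v₁ plunges 39°→195° and v₂ plunges 40°→230°.
n = v₁ × v₂ = (-0.173, -0.240, 0.341) (taken with n_z > 0).
True dip = arccos(n_z / |n|) = arccos(0.7560) = 40.9°.
Dip direction = atan2(-0.173, -0.240) = 216° (azimuth of n's horizontal projection).

true dip 41°, dip direction 215°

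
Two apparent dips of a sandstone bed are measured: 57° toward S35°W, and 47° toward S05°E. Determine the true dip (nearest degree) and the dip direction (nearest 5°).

Each apparent-dip line lies in the plane. As unit vectors (x east, y north, z up), v₁ plunges 57°→S35°W and v₂ plunges 47°→S05°E.
The plane normal is n = v₁ × v₂ ∝ (-0.244, -0.278, 0.239).
tan δ = √(n_x²+n_y²)/n_z = 0.370/0.239, so δ = 57.2°.
Dip direction = azimuth of (n_x, n_y) = atan2(-0.244, -0.278) = 221°.

true dip 57°, dip direction 220°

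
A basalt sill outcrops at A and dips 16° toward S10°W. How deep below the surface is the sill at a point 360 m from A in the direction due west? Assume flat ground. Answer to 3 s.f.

The hole lies 80° from the dip direction, so the down-dip offset is 360 × cos 80° = 62.51 m.
Depth = down-dip offset × tan(dip) = 62.51 × tan 16° = 62.51 × 0.2867
Depth = 17.93 m

17.9 m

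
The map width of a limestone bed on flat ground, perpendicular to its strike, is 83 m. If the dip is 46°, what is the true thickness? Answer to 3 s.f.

True thickness t = w · sin(dip) = 83 × sin 46°
t = 83 × 0.7193 = 59.705 m

59.7 m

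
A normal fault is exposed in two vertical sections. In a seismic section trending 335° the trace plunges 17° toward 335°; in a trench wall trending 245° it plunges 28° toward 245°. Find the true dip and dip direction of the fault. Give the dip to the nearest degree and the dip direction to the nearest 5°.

true dip 32°, dip direction 275°

The two traces are lines in the plane: v₁ = (sin 335°·cos 17°, cos 335°·cos 17°, −sin 17°), v₂ = (sin 245°·cos 28°, cos 245°·cos 28°, −sin 28°).
Cross product v₁ × v₂ gives the pole to the plane: n ∝ (-0.516, 0.044, 0.844).
tan δ = √(n_x²+n_y²)/n_z = 0.518/0.844, so δ = 31.5°.
Dip direction = azimuth of (n_x, n_y) = atan2(-0.516, 0.044) = 275°.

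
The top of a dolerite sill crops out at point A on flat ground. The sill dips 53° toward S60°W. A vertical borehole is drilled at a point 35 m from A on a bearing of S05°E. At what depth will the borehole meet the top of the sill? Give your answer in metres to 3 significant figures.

The hole lies 65° from the dip direction, so the down-dip offset is 35 × cos 65° = 14.79 m.
Depth = down-dip offset × tan(dip) = 14.79 × tan 53° = 14.79 × 1.3270
Depth = 19.63 m

19.6 m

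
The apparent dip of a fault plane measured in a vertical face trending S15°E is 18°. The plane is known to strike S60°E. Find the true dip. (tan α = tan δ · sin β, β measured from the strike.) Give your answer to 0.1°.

β = acute angle between strike S60°E and section S15°E = 45°.
tan δ = tan α / sin β = tan 18° / sin 45° = 0.3249 / 0.7071 = 0.4595
true dip = arctan 0.4595 = 24.68°

24.7°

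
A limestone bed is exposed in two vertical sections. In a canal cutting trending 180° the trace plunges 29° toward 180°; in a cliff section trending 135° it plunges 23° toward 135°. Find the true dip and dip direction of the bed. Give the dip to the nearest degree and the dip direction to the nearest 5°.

true dip 29°, dip direction 175°

Each apparent-dip line lies in the plane. As unit vectors (x east, y north, z up), v₁ plunges 29°→180° and v₂ plunges 23°→135°.
Cross product v₁ × v₂ gives the pole to the plane: n ∝ (0.026, -0.316, 0.569).
Dip δ = arctan(|n_h|/n_z) = arctan(0.317/0.569) = 29.1°.
Dip direction = azimuth of (n_x, n_y) = atan2(0.026, -0.316) = 175°.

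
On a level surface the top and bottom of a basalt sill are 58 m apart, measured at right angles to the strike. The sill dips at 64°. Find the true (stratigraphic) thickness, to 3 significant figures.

52.1 m

True thickness t = w · sin(dip) = 58 × sin 64°
t = 58 × 0.8988 = 52.130 m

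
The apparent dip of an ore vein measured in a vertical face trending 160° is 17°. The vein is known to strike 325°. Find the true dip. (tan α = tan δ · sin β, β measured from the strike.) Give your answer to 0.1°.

49.8°

The section is 15° from the strike.
tan(true dip) = tan 17° / sin 15° = 1.1813
true dip = arctan 1.1813 = 49.75°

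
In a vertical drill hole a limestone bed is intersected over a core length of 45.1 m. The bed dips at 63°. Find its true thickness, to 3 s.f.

True thickness t = h · cos(dip) = 45.1 × cos 63°
t = 45.1 × 0.4540 = 20.475 m

20.5 m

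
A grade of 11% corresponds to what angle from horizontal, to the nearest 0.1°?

tan θ = 11/100 = 0.1100
θ = arctan(0.1100) = 6.28°

6.3°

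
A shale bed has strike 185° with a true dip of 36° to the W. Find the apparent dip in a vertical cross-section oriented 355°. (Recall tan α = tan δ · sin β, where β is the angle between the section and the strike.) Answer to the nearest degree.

The strike is 185° and the section trends 355°; the acute angle between them is β = 10°.
tan(apparent dip) = tan 36° · sin 10° = 0.1262
α = arctan(0.1262) = 7.19°

7°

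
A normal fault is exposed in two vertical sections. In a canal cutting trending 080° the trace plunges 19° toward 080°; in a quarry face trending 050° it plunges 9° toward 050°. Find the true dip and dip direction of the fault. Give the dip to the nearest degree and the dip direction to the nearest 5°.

true dip 24°, dip direction 120°

The two traces are lines in the plane: v₁ = (sin 80°·cos 19°, cos 80°·cos 19°, −sin 19°), v₂ = (sin 50°·cos 9°, cos 50°·cos 9°, −sin 9°).
Cross product v₁ × v₂ gives the pole to the plane: n ∝ (0.181, -0.101, 0.467).
True dip = arccos(n_z / |n|) = arccos(0.9141) = 23.9°.
Dip direction = atan2(0.181, -0.101) = 119° (azimuth of n's horizontal projection).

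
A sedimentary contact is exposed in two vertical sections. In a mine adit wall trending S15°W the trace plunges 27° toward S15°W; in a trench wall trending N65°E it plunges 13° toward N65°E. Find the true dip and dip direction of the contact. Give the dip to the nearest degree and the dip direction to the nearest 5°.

Represent each trace as a vector plunging at its apparent dip toward its trend (east-north-up frame): v₁ = (-0.231, -0.861, -0.454), v₂ = (0.883, 0.412, -0.225).
The plane normal is n = v₁ × v₂ ∝ (0.381, -0.453, 0.665).
tan δ = √(n_x²+n_y²)/n_z = 0.591/0.665, so δ = 41.6°.
The horizontal component of n points toward azimuth atan2(n_x, n_y) = 140°, the dip direction.

true dip 42°, dip direction 140°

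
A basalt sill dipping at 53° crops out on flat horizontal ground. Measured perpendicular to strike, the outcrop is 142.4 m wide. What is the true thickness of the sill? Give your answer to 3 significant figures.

114 m

True thickness t = w · sin(dip) = 142.4 × sin 53°
t = 142.4 × 0.7986 = 113.726 m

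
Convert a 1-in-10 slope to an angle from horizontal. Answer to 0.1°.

tan θ = 1/10 = 0.1000
θ = arctan(0.1000) = 5.71°

5.7°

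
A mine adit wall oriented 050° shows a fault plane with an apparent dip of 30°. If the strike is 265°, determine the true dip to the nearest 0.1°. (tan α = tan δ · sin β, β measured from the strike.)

The section is 35° from the strike.
tan δ = tan α / sin β = tan 30° / sin 35° = 0.5774 / 0.5736 = 1.0066
δ = arctan(1.0066) = 45.19°

45.2°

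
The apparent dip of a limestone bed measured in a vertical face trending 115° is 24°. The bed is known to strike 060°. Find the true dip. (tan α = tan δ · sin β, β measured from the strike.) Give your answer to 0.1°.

28.5°

β = acute angle between strike 060° and section 115° = 55°.
tan δ = tan α / sin β = tan 24° / sin 55° = 0.4452 / 0.8192 = 0.5435
true dip = arctan 0.5435 = 28.53°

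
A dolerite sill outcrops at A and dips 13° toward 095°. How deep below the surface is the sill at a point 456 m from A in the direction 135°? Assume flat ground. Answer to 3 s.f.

The hole lies 40° from the dip direction, so the down-dip offset is 456 × cos 40° = 349.32 m.
Depth = down-dip offset × tan(dip) = 349.32 × tan 13° = 349.32 × 0.2309
Depth = 80.65 m

80.6 m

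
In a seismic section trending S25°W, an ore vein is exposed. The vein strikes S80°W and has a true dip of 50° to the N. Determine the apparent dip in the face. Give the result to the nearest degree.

44°

The strike is S80°W and the section trends S25°W; the acute angle between them is β = 55°.
tan α = tan 50° × sin 55° = 1.1918 × 0.8192 = 0.9762
α = arctan(0.9762) = 44.31°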